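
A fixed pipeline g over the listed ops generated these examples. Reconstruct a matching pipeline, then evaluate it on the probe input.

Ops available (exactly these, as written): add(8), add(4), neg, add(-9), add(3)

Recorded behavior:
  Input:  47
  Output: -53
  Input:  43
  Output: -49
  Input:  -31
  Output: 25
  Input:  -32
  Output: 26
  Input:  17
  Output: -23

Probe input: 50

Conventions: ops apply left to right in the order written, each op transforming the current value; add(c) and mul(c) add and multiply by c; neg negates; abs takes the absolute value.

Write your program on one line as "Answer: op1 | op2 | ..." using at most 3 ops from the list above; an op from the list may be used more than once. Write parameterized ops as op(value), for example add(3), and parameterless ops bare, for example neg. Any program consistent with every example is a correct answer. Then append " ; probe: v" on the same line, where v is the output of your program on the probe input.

neg | add(3) | add(-9) ; probe: -56

Check, running the answer program on each example:
  47 -> -47 -> -44 -> -53
  43 -> -43 -> -40 -> -49
  -31 -> 31 -> 34 -> 25
  -32 -> 32 -> 35 -> 26
  17 -> -17 -> -14 -> -23
  probe: 50 -> -50 -> -47 -> -56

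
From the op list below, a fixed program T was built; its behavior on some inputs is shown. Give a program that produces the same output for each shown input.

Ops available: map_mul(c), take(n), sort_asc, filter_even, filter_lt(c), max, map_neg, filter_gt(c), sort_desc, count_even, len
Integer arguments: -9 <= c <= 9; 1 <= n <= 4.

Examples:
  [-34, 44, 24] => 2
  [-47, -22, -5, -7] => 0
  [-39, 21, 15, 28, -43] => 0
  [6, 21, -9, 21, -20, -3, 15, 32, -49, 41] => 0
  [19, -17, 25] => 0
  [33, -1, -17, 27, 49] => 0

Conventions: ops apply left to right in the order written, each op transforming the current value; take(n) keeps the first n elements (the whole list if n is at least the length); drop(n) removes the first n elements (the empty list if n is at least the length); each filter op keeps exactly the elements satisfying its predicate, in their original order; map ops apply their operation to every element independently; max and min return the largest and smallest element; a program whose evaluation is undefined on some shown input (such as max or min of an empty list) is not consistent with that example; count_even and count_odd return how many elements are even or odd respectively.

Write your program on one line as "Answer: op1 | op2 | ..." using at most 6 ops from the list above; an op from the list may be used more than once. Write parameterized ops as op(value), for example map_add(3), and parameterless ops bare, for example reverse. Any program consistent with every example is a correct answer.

sort_asc | take(4) | filter_gt(1) | map_mul(-3) | sort_asc | count_even

Check, running the answer program on each example:
  [-34, 44, 24] -> [-34, 24, 44] -> [-34, 24, 44] -> [24, 44] -> [-72, -132] -> [-132, -72] -> 2
  [-47, -22, -5, -7] -> [-47, -22, -7, -5] -> [-47, -22, -7, -5] -> [] -> [] -> [] -> 0
  [-39, 21, 15, 28, -43] -> [-43, -39, 15, 21, 28] -> [-43, -39, 15, 21] -> [15, 21] -> [-45, -63] -> [-63, -45] -> 0
  [6, 21, -9, 21, -20, -3, 15, 32, -49, 41] -> [-49, -20, -9, -3, 6, 15, 21, 21, 32, 41] -> [-49, -20, -9, -3] -> [] -> [] -> [] -> 0
  [19, -17, 25] -> [-17, 19, 25] -> [-17, 19, 25] -> [19, 25] -> [-57, -75] -> [-75, -57] -> 0
  [33, -1, -17, 27, 49] -> [-17, -1, 27, 33, 49] -> [-17, -1, 27, 33] -> [27, 33] -> [-81, -99] -> [-99, -81] -> 0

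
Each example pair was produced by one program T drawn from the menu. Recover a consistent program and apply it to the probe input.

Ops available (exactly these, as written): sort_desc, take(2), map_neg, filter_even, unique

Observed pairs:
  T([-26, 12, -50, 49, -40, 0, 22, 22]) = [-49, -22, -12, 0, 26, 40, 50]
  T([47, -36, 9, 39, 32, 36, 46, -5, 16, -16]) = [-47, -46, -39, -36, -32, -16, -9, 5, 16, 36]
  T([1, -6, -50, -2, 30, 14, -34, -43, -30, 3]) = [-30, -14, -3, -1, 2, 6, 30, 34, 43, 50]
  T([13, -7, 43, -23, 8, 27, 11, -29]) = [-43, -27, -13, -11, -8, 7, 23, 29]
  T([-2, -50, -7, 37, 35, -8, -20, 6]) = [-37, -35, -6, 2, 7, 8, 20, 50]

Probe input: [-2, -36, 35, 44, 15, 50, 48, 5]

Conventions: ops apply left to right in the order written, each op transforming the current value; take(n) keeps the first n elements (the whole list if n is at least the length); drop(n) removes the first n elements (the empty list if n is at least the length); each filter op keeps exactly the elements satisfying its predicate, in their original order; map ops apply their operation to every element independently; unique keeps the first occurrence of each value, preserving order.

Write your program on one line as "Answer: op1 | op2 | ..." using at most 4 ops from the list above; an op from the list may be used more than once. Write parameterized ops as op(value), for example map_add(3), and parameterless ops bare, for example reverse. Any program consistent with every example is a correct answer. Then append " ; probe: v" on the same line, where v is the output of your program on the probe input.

unique | sort_desc | map_neg ; probe: [-50, -48, -44, -35, -15, -5, 2, 36]

Check, running the answer program on each example:
  [-26, 12, -50, 49, -40, 0, 22, 22] -> [-26, 12, -50, 49, -40, 0, 22] -> [49, 22, 12, 0, -26, -40, -50] -> [-49, -22, -12, 0, 26, 40, 50]
  [47, -36, 9, 39, 32, 36, 46, -5, 16, -16] -> [47, -36, 9, 39, 32, 36, 46, -5, 16, -16] -> [47, 46, 39, 36, 32, 16, 9, -5, -16, -36] -> [-47, -46, -39, -36, -32, -16, -9, 5, 16, 36]
  [1, -6, -50, -2, 30, 14, -34, -43, -30, 3] -> [1, -6, -50, -2, 30, 14, -34, -43, -30, 3] -> [30, 14, 3, 1, -2, -6, -30, -34, -43, -50] -> [-30, -14, -3, -1, 2, 6, 30, 34, 43, 50]
  [13, -7, 43, -23, 8, 27, 11, -29] -> [13, -7, 43, -23, 8, 27, 11, -29] -> [43, 27, 13, 11, 8, -7, -23, -29] -> [-43, -27, -13, -11, -8, 7, 23, 29]
  [-2, -50, -7, 37, 35, -8, -20, 6] -> [-2, -50, -7, 37, 35, -8, -20, 6] -> [37, 35, 6, -2, -7, -8, -20, -50] -> [-37, -35, -6, 2, 7, 8, 20, 50]
  probe: [-2, -36, 35, 44, 15, 50, 48, 5] -> [-2, -36, 35, 44, 15, 50, 48, 5] -> [50, 48, 44, 35, 15, 5, -2, -36] -> [-50, -48, -44, -35, -15, -5, 2, 36]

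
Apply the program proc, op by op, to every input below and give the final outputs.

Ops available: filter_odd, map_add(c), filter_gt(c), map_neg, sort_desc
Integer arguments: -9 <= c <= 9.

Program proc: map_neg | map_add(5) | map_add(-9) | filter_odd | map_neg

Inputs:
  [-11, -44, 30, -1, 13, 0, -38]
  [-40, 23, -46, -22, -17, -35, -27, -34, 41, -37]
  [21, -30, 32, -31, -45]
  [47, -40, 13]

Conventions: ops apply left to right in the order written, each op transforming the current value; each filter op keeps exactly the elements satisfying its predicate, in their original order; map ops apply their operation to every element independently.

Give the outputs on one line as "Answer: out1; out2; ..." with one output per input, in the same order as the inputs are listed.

[-7, 3, 17]; [27, -13, -31, -23, 45, -33]; [25, -27, -41]; [51, 17]

Execution, op by op:
  [-11, -44, 30, -1, 13, 0, -38] -> [11, 44, -30, 1, -13, 0, 38] -> [16, 49, -25, 6, -8, 5, 43] -> [7, 40, -34, -3, -17, -4, 34] -> [7, -3, -17] -> [-7, 3, 17]
  [-40, 23, -46, -22, -17, -35, -27, -34, 41, -37] -> [40, -23, 46, 22, 17, 35, 27, 34, -41, 37] -> [45, -18, 51, 27, 22, 40, 32, 39, -36, 42] -> [36, -27, 42, 18, 13, 31, 23, 30, -45, 33] -> [-27, 13, 31, 23, -45, 33] -> [27, -13, -31, -23, 45, -33]
  [21, -30, 32, -31, -45] -> [-21, 30, -32, 31, 45] -> [-16, 35, -27, 36, 50] -> [-25, 26, -36, 27, 41] -> [-25, 27, 41] -> [25, -27, -41]
  [47, -40, 13] -> [-47, 40, -13] -> [-42, 45, -8] -> [-51, 36, -17] -> [-51, -17] -> [51, 17]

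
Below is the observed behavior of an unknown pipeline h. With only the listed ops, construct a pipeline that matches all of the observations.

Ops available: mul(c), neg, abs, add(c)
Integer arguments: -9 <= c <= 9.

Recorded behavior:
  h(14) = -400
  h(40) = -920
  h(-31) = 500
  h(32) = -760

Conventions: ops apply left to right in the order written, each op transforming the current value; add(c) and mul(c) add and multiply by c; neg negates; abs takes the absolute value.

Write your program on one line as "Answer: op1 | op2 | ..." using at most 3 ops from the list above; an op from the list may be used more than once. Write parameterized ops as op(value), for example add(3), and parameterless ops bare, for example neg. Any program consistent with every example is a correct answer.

add(6) | mul(4) | mul(-5)

Check, running the answer program on each example:
  14 -> 20 -> 80 -> -400
  40 -> 46 -> 184 -> -920
  -31 -> -25 -> -100 -> 500
  32 -> 38 -> 152 -> -760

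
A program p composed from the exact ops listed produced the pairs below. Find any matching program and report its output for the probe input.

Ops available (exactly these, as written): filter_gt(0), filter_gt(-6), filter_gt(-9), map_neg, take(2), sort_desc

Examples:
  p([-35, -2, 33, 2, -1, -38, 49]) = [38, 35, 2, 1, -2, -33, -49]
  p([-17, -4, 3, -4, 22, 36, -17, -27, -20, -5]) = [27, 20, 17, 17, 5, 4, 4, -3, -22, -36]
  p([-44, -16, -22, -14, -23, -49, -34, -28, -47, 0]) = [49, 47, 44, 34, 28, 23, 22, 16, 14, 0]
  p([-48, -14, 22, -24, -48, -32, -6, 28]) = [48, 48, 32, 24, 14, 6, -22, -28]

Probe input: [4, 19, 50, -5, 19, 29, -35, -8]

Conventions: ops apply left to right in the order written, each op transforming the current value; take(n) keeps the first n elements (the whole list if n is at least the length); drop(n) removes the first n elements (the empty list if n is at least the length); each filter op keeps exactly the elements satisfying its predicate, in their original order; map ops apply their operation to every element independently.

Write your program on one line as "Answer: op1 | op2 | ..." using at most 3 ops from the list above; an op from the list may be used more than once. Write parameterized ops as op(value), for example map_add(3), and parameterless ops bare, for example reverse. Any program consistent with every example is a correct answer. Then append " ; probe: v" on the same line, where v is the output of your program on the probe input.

map_neg | sort_desc ; probe: [35, 8, 5, -4, -19, -19, -29, -50]

Check, running the answer program on each example:
  [-35, -2, 33, 2, -1, -38, 49] -> [35, 2, -33, -2, 1, 38, -49] -> [38, 35, 2, 1, -2, -33, -49]
  [-17, -4, 3, -4, 22, 36, -17, -27, -20, -5] -> [17, 4, -3, 4, -22, -36, 17, 27, 20, 5] -> [27, 20, 17, 17, 5, 4, 4, -3, -22, -36]
  [-44, -16, -22, -14, -23, -49, -34, -28, -47, 0] -> [44, 16, 22, 14, 23, 49, 34, 28, 47, 0] -> [49, 47, 44, 34, 28, 23, 22, 16, 14, 0]
  [-48, -14, 22, -24, -48, -32, -6, 28] -> [48, 14, -22, 24, 48, 32, 6, -28] -> [48, 48, 32, 24, 14, 6, -22, -28]
  probe: [4, 19, 50, -5, 19, 29, -35, -8] -> [-4, -19, -50, 5, -19, -29, 35, 8] -> [35, 8, 5, -4, -19, -19, -29, -50]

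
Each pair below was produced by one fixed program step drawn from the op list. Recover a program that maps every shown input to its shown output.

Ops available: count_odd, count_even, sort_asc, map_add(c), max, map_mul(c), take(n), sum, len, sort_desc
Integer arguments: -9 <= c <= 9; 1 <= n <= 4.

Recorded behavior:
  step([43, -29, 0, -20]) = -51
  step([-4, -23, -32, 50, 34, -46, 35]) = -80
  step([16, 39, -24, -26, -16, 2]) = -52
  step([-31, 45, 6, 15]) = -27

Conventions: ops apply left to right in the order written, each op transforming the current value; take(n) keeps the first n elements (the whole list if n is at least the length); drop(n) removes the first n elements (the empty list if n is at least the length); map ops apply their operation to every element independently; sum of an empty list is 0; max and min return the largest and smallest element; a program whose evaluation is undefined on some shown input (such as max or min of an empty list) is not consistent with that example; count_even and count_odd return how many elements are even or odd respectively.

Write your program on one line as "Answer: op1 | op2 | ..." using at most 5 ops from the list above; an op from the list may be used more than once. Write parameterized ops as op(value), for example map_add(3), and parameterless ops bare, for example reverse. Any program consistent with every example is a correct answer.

map_add(-3) | map_add(2) | sort_asc | take(2) | sum

Check, running the answer program on each example:
  [43, -29, 0, -20] -> [40, -32, -3, -23] -> [42, -30, -1, -21] -> [-30, -21, -1, 42] -> [-30, -21] -> -51
  [-4, -23, -32, 50, 34, -46, 35] -> [-7, -26, -35, 47, 31, -49, 32] -> [-5, -24, -33, 49, 33, -47, 34] -> [-47, -33, -24, -5, 33, 34, 49] -> [-47, -33] -> -80
  [16, 39, -24, -26, -16, 2] -> [13, 36, -27, -29, -19, -1] -> [15, 38, -25, -27, -17, 1] -> [-27, -25, -17, 1, 15, 38] -> [-27, -25] -> -52
  [-31, 45, 6, 15] -> [-34, 42, 3, 12] -> [-32, 44, 5, 14] -> [-32, 5, 14, 44] -> [-32, 5] -> -27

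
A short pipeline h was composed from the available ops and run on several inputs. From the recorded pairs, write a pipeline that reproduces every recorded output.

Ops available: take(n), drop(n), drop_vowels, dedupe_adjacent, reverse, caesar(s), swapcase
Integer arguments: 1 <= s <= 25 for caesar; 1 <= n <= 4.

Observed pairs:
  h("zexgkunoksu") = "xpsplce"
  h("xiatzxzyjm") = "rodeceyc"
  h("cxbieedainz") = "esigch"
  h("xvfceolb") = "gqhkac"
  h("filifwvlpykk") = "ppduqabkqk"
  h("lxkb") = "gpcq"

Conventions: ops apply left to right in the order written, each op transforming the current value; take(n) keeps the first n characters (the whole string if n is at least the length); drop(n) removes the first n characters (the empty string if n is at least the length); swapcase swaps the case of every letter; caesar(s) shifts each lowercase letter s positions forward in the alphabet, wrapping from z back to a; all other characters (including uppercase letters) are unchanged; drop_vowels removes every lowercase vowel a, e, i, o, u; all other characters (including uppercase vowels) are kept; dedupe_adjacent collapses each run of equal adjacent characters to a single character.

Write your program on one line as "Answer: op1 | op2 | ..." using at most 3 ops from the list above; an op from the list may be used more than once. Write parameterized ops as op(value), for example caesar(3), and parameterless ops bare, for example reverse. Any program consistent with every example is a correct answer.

drop_vowels | caesar(5) | reverse

Check, running the answer program on each example:
  "zexgkunoksu" -> "zxgknks" -> "eclpspx" -> "xpsplce"
  "xiatzxzyjm" -> "xtzxzyjm" -> "cyecedor" -> "rodeceyc"
  "cxbieedainz" -> "cxbdnz" -> "hcgise" -> "esigch"
  "xvfceolb" -> "xvfclb" -> "cakhqg" -> "gqhkac"
  "filifwvlpykk" -> "flfwvlpykk" -> "kqkbaqudpp" -> "ppduqabkqk"
  "lxkb" -> "lxkb" -> "qcpg" -> "gpcq"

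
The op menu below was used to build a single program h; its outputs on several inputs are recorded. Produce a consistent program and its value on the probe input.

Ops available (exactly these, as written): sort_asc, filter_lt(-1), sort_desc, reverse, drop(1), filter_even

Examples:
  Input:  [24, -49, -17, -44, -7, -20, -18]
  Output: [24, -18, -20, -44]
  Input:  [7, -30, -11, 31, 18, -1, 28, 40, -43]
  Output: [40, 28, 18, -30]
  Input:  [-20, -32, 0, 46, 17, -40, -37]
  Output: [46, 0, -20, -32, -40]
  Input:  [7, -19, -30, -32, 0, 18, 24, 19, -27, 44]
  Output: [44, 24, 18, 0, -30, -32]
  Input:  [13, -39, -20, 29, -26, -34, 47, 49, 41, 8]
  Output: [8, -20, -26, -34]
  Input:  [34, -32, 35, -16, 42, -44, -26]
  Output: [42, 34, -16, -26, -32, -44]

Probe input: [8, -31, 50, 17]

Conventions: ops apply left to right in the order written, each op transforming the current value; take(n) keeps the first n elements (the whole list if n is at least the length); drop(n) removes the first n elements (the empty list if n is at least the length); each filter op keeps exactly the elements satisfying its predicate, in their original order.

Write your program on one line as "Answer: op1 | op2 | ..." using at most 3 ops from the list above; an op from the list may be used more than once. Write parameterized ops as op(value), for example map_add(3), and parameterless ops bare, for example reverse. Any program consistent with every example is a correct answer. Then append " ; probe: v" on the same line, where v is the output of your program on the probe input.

sort_asc | reverse | filter_even ; probe: [50, 8]

Check, running the answer program on each example:
  [24, -49, -17, -44, -7, -20, -18] -> [-49, -44, -20, -18, -17, -7, 24] -> [24, -7, -17, -18, -20, -44, -49] -> [24, -18, -20, -44]
  [7, -30, -11, 31, 18, -1, 28, 40, -43] -> [-43, -30, -11, -1, 7, 18, 28, 31, 40] -> [40, 31, 28, 18, 7, -1, -11, -30, -43] -> [40, 28, 18, -30]
  [-20, -32, 0, 46, 17, -40, -37] -> [-40, -37, -32, -20, 0, 17, 46] -> [46, 17, 0, -20, -32, -37, -40] -> [46, 0, -20, -32, -40]
  [7, -19, -30, -32, 0, 18, 24, 19, -27, 44] -> [-32, -30, -27, -19, 0, 7, 18, 19, 24, 44] -> [44, 24, 19, 18, 7, 0, -19, -27, -30, -32] -> [44, 24, 18, 0, -30, -32]
  [13, -39, -20, 29, -26, -34, 47, 49, 41, 8] -> [-39, -34, -26, -20, 8, 13, 29, 41, 47, 49] -> [49, 47, 41, 29, 13, 8, -20, -26, -34, -39] -> [8, -20, -26, -34]
  [34, -32, 35, -16, 42, -44, -26] -> [-44, -32, -26, -16, 34, 35, 42] -> [42, 35, 34, -16, -26, -32, -44] -> [42, 34, -16, -26, -32, -44]
  probe: [8, -31, 50, 17] -> [-31, 8, 17, 50] -> [50, 17, 8, -31] -> [50, 8]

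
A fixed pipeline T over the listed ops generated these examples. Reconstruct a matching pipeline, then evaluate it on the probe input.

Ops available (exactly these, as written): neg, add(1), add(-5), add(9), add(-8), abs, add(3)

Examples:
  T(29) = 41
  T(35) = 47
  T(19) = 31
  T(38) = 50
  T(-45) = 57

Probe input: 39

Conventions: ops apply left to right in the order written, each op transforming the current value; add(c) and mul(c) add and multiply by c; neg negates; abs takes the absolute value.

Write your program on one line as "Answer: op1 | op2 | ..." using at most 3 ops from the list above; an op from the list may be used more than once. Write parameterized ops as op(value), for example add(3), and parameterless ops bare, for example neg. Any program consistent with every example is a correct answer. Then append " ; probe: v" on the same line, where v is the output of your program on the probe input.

abs | add(3) | add(9) ; probe: 51

Check, running the answer program on each example:
  29 -> 29 -> 32 -> 41
  35 -> 35 -> 38 -> 47
  19 -> 19 -> 22 -> 31
  38 -> 38 -> 41 -> 50
  -45 -> 45 -> 48 -> 57
  probe: 39 -> 39 -> 42 -> 51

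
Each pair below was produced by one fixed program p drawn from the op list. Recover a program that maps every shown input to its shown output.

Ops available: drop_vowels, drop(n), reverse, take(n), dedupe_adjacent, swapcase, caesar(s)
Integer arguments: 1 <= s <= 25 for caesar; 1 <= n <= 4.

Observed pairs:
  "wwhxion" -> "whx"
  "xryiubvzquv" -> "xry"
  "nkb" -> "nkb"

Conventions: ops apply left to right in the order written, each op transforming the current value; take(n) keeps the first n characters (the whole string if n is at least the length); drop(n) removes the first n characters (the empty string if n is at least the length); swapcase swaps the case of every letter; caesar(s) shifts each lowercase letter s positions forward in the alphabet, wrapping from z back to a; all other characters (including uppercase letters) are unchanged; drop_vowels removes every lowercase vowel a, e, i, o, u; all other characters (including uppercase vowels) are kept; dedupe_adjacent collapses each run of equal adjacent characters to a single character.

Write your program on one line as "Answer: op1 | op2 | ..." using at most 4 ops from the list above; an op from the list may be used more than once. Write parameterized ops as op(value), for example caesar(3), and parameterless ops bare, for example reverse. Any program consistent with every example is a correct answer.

dedupe_adjacent | drop_vowels | take(3)

Check, running the answer program on each example:
  "wwhxion" -> "whxion" -> "whxn" -> "whx"
  "xryiubvzquv" -> "xryiubvzquv" -> "xrybvzqv" -> "xry"
  "nkb" -> "nkb" -> "nkb" -> "nkb"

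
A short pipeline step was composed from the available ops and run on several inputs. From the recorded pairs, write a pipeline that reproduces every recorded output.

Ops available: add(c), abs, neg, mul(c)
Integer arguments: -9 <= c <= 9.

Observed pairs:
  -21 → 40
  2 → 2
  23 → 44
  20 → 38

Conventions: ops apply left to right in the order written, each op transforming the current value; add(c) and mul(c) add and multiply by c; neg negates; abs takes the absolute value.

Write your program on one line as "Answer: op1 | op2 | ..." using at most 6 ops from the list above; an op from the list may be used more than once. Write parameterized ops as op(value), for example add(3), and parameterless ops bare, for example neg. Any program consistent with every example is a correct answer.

abs | neg | mul(2) | neg | add(-2)

Check, running the answer program on each example:
  -21 -> 21 -> -21 -> -42 -> 42 -> 40
  2 -> 2 -> -2 -> -4 -> 4 -> 2
  23 -> 23 -> -23 -> -46 -> 46 -> 44
  20 -> 20 -> -20 -> -40 -> 40 -> 38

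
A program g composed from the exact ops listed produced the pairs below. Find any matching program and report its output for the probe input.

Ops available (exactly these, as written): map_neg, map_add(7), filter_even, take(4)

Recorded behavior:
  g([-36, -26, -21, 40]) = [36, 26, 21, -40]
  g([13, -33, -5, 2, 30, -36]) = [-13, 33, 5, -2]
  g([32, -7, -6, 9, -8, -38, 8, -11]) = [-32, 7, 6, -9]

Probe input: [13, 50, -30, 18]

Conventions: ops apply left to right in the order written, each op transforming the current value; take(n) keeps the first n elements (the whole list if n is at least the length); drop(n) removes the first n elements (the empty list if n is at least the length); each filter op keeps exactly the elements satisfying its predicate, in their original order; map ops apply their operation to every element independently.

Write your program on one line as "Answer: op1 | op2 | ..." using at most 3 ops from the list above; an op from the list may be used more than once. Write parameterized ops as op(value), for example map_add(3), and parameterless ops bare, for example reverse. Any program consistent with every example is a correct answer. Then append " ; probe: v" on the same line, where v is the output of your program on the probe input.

map_neg | take(4) ; probe: [-13, -50, 30, -18]

Check, running the answer program on each example:
  [-36, -26, -21, 40] -> [36, 26, 21, -40] -> [36, 26, 21, -40]
  [13, -33, -5, 2, 30, -36] -> [-13, 33, 5, -2, -30, 36] -> [-13, 33, 5, -2]
  [32, -7, -6, 9, -8, -38, 8, -11] -> [-32, 7, 6, -9, 8, 38, -8, 11] -> [-32, 7, 6, -9]
  probe: [13, 50, -30, 18] -> [-13, -50, 30, -18] -> [-13, -50, 30, -18]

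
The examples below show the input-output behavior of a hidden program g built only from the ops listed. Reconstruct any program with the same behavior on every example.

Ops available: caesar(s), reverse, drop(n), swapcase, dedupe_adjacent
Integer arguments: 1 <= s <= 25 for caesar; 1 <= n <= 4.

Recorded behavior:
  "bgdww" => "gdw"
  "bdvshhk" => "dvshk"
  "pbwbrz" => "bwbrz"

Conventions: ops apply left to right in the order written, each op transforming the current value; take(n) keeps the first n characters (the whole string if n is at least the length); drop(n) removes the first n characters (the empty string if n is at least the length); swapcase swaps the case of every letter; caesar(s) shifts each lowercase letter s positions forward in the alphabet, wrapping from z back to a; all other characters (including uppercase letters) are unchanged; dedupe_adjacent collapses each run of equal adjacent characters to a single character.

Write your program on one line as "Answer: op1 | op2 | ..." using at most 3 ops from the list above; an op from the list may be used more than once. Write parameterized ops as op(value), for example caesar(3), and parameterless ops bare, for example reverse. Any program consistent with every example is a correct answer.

drop(1) | dedupe_adjacent

Check, running the answer program on each example:
  "bgdww" -> "gdww" -> "gdw"
  "bdvshhk" -> "dvshhk" -> "dvshk"
  "pbwbrz" -> "bwbrz" -> "bwbrz"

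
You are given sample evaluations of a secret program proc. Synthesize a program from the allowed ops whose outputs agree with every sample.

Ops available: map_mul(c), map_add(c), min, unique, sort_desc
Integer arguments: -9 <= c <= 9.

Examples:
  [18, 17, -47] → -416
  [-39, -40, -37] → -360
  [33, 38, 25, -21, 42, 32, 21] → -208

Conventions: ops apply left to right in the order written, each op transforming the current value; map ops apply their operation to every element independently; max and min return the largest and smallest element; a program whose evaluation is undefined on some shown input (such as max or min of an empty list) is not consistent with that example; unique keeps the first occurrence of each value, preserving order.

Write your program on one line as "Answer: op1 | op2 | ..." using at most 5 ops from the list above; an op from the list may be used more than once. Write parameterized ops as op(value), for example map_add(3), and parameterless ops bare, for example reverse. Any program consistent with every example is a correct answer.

map_add(-3) | map_add(-2) | map_mul(8) | min

Check, running the answer program on each example:
  [18, 17, -47] -> [15, 14, -50] -> [13, 12, -52] -> [104, 96, -416] -> -416
  [-39, -40, -37] -> [-42, -43, -40] -> [-44, -45, -42] -> [-352, -360, -336] -> -360
  [33, 38, 25, -21, 42, 32, 21] -> [30, 35, 22, -24, 39, 29, 18] -> [28, 33, 20, -26, 37, 27, 16] -> [224, 264, 160, -208, 296, 216, 128] -> -208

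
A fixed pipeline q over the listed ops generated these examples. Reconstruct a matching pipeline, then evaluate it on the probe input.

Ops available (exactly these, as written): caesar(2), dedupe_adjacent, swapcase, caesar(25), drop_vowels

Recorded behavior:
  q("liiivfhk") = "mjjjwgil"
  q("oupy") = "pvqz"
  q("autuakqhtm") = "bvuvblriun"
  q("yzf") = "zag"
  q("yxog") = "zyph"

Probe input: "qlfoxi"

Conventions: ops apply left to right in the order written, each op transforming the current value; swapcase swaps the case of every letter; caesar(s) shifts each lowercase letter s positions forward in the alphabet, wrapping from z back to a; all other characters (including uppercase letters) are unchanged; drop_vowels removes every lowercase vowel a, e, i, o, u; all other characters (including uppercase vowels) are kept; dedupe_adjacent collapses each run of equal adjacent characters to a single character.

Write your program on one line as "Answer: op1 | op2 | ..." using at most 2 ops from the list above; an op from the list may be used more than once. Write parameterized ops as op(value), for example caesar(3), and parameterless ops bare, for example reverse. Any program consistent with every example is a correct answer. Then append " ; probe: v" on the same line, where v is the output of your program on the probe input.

caesar(2) | caesar(25) ; probe: "rmgpyj"

Check, running the answer program on each example:
  "liiivfhk" -> "nkkkxhjm" -> "mjjjwgil"
  "oupy" -> "qwra" -> "pvqz"
  "autuakqhtm" -> "cwvwcmsjvo" -> "bvuvblriun"
  "yzf" -> "abh" -> "zag"
  "yxog" -> "azqi" -> "zyph"
  probe: "qlfoxi" -> "snhqzk" -> "rmgpyj"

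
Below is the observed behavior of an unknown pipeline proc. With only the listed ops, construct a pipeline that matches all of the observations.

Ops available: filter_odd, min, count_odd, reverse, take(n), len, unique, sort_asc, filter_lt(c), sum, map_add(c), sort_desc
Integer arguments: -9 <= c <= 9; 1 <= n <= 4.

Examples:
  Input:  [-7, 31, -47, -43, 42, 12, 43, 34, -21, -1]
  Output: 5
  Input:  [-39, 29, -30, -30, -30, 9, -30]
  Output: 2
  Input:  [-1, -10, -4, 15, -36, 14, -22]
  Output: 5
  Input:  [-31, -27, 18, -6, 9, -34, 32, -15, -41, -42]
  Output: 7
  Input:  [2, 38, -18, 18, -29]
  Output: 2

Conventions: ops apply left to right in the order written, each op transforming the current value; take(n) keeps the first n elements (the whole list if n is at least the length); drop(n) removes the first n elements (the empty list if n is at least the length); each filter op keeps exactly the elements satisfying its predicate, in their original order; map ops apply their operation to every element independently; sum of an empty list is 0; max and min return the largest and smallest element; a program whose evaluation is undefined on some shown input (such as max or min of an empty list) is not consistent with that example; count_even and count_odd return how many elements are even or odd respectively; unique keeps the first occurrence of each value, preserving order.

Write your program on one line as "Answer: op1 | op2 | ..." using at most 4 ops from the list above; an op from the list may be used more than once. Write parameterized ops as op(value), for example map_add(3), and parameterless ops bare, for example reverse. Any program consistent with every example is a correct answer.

filter_lt(7) | unique | filter_lt(0) | len

Check, running the answer program on each example:
  [-7, 31, -47, -43, 42, 12, 43, 34, -21, -1] -> [-7, -47, -43, -21, -1] -> [-7, -47, -43, -21, -1] -> [-7, -47, -43, -21, -1] -> 5
  [-39, 29, -30, -30, -30, 9, -30] -> [-39, -30, -30, -30, -30] -> [-39, -30] -> [-39, -30] -> 2
  [-1, -10, -4, 15, -36, 14, -22] -> [-1, -10, -4, -36, -22] -> [-1, -10, -4, -36, -22] -> [-1, -10, -4, -36, -22] -> 5
  [-31, -27, 18, -6, 9, -34, 32, -15, -41, -42] -> [-31, -27, -6, -34, -15, -41, -42] -> [-31, -27, -6, -34, -15, -41, -42] -> [-31, -27, -6, -34, -15, -41, -42] -> 7
  [2, 38, -18, 18, -29] -> [2, -18, -29] -> [2, -18, -29] -> [-18, -29] -> 2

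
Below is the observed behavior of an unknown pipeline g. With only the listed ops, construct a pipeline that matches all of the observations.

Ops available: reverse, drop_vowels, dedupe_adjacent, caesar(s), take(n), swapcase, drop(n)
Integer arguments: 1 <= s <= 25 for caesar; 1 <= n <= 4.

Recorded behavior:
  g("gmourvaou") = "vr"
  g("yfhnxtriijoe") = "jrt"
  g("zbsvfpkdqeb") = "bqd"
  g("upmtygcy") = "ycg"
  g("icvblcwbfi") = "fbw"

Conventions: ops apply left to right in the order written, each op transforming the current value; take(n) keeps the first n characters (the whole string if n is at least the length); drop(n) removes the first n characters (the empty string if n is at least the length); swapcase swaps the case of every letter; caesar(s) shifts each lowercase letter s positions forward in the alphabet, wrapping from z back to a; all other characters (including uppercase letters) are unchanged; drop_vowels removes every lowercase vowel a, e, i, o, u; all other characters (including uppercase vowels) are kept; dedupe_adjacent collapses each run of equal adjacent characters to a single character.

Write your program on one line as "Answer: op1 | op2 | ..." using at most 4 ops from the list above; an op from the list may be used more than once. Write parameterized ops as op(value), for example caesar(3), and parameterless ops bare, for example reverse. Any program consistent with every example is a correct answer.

drop(4) | reverse | drop_vowels | take(3)

Check, running the answer program on each example:
  "gmourvaou" -> "rvaou" -> "uoavr" -> "vr" -> "vr"
  "yfhnxtriijoe" -> "xtriijoe" -> "eojiirtx" -> "jrtx" -> "jrt"
  "zbsvfpkdqeb" -> "fpkdqeb" -> "beqdkpf" -> "bqdkpf" -> "bqd"
  "upmtygcy" -> "ygcy" -> "ycgy" -> "ycgy" -> "ycg"
  "icvblcwbfi" -> "lcwbfi" -> "ifbwcl" -> "fbwcl" -> "fbw"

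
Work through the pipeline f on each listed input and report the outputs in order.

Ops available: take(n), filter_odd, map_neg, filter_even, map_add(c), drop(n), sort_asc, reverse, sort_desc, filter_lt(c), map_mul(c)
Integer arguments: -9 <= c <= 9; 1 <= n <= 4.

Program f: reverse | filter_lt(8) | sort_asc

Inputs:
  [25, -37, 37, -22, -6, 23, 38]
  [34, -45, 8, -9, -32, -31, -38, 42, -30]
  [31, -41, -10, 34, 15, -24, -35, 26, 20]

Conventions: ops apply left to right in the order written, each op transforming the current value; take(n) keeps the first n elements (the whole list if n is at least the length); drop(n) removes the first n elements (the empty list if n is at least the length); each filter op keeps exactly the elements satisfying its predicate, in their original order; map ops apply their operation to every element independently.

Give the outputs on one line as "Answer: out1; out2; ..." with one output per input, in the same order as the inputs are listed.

Execution, op by op:
  [25, -37, 37, -22, -6, 23, 38] -> [38, 23, -6, -22, 37, -37, 25] -> [-6, -22, -37] -> [-37, -22, -6]
  [34, -45, 8, -9, -32, -31, -38, 42, -30] -> [-30, 42, -38, -31, -32, -9, 8, -45, 34] -> [-30, -38, -31, -32, -9, -45] -> [-45, -38, -32, -31, -30, -9]
  [31, -41, -10, 34, 15, -24, -35, 26, 20] -> [20, 26, -35, -24, 15, 34, -10, -41, 31] -> [-35, -24, -10, -41] -> [-41, -35, -24, -10]

[-37, -22, -6]; [-45, -38, -32, -31, -30, -9]; [-41, -35, -24, -10]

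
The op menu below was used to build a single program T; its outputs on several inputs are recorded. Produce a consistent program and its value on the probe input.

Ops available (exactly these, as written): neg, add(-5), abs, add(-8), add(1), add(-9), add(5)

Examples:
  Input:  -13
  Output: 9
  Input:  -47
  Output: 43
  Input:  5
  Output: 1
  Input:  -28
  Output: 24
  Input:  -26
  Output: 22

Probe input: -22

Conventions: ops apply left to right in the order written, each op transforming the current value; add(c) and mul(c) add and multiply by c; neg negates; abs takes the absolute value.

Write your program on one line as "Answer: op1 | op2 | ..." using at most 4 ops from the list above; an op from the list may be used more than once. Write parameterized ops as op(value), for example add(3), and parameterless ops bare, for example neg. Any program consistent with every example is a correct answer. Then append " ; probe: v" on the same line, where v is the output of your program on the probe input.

abs | add(-5) | add(1) ; probe: 18

Check, running the answer program on each example:
  -13 -> 13 -> 8 -> 9
  -47 -> 47 -> 42 -> 43
  5 -> 5 -> 0 -> 1
  -28 -> 28 -> 23 -> 24
  -26 -> 26 -> 21 -> 22
  probe: -22 -> 22 -> 17 -> 18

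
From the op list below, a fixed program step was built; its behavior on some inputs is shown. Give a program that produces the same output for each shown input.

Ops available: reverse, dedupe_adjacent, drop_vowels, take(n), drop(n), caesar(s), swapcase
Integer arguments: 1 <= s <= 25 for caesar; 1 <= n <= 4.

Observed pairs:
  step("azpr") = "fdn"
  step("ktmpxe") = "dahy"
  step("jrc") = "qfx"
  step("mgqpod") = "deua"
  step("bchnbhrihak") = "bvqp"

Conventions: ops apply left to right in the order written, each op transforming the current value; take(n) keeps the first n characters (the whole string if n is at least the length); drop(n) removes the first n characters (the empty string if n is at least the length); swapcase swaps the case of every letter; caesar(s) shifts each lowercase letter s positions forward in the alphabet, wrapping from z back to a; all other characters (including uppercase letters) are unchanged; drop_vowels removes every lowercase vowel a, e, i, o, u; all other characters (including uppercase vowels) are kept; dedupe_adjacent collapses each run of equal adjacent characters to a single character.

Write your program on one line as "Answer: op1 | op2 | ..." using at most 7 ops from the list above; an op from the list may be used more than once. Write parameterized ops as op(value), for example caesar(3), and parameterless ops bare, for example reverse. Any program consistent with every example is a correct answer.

drop_vowels | swapcase | take(4) | swapcase | reverse | caesar(14)

Check, running the answer program on each example:
  "azpr" -> "zpr" -> "ZPR" -> "ZPR" -> "zpr" -> "rpz" -> "fdn"
  "ktmpxe" -> "ktmpx" -> "KTMPX" -> "KTMP" -> "ktmp" -> "pmtk" -> "dahy"
  "jrc" -> "jrc" -> "JRC" -> "JRC" -> "jrc" -> "crj" -> "qfx"
  "mgqpod" -> "mgqpd" -> "MGQPD" -> "MGQP" -> "mgqp" -> "pqgm" -> "deua"
  "bchnbhrihak" -> "bchnbhrhk" -> "BCHNBHRHK" -> "BCHN" -> "bchn" -> "nhcb" -> "bvqp"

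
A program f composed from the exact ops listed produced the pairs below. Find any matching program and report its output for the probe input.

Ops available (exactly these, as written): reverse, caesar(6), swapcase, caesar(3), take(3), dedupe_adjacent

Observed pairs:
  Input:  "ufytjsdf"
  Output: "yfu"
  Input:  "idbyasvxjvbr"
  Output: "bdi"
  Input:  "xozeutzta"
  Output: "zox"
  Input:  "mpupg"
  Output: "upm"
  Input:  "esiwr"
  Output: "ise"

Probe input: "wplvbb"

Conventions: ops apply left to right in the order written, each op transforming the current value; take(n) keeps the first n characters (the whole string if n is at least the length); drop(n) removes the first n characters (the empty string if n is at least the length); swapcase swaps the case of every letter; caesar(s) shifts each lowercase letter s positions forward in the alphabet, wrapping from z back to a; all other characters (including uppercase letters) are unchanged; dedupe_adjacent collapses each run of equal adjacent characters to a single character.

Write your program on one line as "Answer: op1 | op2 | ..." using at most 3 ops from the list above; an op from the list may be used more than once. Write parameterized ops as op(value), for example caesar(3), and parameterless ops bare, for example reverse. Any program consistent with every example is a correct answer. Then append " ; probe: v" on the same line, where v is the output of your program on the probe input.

take(3) | reverse ; probe: "lpw"

Check, running the answer program on each example:
  "ufytjsdf" -> "ufy" -> "yfu"
  "idbyasvxjvbr" -> "idb" -> "bdi"
  "xozeutzta" -> "xoz" -> "zox"
  "mpupg" -> "mpu" -> "upm"
  "esiwr" -> "esi" -> "ise"
  probe: "wplvbb" -> "wpl" -> "lpw"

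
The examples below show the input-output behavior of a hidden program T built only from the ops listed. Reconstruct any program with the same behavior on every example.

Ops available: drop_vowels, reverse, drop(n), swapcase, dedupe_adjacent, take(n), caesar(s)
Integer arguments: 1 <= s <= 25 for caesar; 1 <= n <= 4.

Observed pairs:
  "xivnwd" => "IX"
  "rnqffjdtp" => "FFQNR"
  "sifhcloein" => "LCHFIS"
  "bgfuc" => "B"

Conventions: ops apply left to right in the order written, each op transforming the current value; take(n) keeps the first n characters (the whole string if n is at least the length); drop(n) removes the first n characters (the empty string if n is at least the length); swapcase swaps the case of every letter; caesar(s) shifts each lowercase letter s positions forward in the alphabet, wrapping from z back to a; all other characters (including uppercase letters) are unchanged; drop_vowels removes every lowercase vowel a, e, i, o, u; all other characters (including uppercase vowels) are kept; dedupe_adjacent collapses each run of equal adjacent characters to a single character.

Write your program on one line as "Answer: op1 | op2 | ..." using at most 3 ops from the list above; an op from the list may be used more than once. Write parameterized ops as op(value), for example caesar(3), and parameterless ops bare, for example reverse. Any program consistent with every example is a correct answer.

reverse | swapcase | drop(4)

Check, running the answer program on each example:
  "xivnwd" -> "dwnvix" -> "DWNVIX" -> "IX"
  "rnqffjdtp" -> "ptdjffqnr" -> "PTDJFFQNR" -> "FFQNR"
  "sifhcloein" -> "nieolchfis" -> "NIEOLCHFIS" -> "LCHFIS"
  "bgfuc" -> "cufgb" -> "CUFGB" -> "B"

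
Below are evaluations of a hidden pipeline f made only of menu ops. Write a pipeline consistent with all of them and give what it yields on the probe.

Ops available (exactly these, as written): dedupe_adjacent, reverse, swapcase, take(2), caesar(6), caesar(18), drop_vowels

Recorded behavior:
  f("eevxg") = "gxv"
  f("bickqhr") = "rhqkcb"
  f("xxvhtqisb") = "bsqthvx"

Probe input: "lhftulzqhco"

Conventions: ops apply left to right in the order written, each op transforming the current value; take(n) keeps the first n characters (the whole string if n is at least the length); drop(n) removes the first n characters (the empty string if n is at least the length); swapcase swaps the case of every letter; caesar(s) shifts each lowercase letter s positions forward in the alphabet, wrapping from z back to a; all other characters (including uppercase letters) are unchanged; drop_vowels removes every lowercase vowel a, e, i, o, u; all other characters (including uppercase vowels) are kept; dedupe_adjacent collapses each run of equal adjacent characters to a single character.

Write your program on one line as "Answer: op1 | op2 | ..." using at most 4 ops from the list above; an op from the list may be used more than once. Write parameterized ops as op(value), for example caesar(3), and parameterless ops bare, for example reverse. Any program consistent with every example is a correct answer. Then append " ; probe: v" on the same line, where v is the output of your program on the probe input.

reverse | dedupe_adjacent | drop_vowels ; probe: "chqzltfhl"

Check, running the answer program on each example:
  "eevxg" -> "gxvee" -> "gxve" -> "gxv"
  "bickqhr" -> "rhqkcib" -> "rhqkcib" -> "rhqkcb"
  "xxvhtqisb" -> "bsiqthvxx" -> "bsiqthvx" -> "bsqthvx"
  probe: "lhftulzqhco" -> "ochqzlutfhl" -> "ochqzlutfhl" -> "chqzltfhl"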